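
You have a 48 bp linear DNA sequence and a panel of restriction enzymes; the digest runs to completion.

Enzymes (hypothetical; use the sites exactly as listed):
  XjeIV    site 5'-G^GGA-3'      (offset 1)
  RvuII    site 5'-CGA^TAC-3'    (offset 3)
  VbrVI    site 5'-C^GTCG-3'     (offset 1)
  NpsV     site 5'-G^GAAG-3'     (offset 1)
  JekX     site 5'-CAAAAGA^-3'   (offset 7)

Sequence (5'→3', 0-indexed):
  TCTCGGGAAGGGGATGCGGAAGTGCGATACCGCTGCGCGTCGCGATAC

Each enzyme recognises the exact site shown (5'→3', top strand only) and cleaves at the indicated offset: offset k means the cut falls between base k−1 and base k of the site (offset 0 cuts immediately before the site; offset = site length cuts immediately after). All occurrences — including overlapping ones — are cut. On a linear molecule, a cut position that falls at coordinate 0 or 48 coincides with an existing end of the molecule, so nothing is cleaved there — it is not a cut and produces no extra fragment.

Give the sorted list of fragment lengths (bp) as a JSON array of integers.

[1,3,5,5,7,7,9,11]

Scan for sites:
  XjeIV (GGGA, off=1): starts [4, 10] → cuts [5, 11]
  RvuII (CGATAC, off=3): starts [24, 42] → cuts [27, 45]
  VbrVI (CGTCG, off=1): starts [37] → cuts [38]
  NpsV (GGAAG, off=1): starts [5, 17] → cuts [6, 18]
  JekX (CAAAAGA, off=7): no sites

All cut coordinates (distinct, sorted): [5, 6, 11, 18, 27, 38, 45]

Fragments:
  [0,5): 5 bp
  [5,6): 1 bp
  [6,11): 5 bp
  [11,18): 7 bp
  [18,27): 9 bp
  [27,38): 11 bp
  [38,45): 7 bp
  [45,48): 3 bp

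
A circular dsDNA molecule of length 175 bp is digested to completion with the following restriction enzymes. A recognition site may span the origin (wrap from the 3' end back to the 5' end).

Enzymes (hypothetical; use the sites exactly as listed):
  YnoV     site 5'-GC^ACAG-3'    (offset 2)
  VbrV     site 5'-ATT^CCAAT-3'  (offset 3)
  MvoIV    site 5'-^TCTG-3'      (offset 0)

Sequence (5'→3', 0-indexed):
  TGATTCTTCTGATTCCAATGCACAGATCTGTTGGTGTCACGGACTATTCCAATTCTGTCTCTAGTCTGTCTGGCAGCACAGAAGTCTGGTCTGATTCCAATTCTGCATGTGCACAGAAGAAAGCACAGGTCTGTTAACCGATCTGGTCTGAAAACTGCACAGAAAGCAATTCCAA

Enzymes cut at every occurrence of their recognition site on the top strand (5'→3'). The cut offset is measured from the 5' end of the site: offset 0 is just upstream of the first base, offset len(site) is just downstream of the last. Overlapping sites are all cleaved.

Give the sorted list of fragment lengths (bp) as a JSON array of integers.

[4,5,5,5,5,5,5,7,7,7,7,9,11,11,11,12,12,12,13,22]

Scan for sites:
  YnoV GCACAG/2: at [19, 75, 110, 122, 156] ⇒ [21, 77, 112, 124, 158]
  VbrV ATTCCAAT/3: at [11, 45, 93, 168] ⇒ [14, 48, 96, 171]
  MvoIV TCTG/0: at [7, 26, 53, 64, 68, 84, 89, 101, 129, 141, 146] ⇒ [7, 26, 53, 64, 68, 84, 89, 101, 129, 141, 146]

All cut coordinates (distinct, sorted): [7, 14, 21, 26, 48, 53, 64, 68, 77, 84, 89, 96, 101, 112, 124, 129, 141, 146, 158, 171]

Fragments:
  7→14: 7 bp
  14→21: 7 bp
  21→26: 5 bp
  26→48: 22 bp
  48→53: 5 bp
  53→64: 11 bp
  64→68: 4 bp
  68→77: 9 bp
  77→84: 7 bp
  84→89: 5 bp
  89→96: 7 bp
  96→101: 5 bp
  101→112: 11 bp
  112→124: 12 bp
  124→129: 5 bp
  129→141: 12 bp
  141→146: 5 bp
  146→158: 12 bp
  158→171: 13 bp
  171→7 (wrap): 175-171+7 = 11 bp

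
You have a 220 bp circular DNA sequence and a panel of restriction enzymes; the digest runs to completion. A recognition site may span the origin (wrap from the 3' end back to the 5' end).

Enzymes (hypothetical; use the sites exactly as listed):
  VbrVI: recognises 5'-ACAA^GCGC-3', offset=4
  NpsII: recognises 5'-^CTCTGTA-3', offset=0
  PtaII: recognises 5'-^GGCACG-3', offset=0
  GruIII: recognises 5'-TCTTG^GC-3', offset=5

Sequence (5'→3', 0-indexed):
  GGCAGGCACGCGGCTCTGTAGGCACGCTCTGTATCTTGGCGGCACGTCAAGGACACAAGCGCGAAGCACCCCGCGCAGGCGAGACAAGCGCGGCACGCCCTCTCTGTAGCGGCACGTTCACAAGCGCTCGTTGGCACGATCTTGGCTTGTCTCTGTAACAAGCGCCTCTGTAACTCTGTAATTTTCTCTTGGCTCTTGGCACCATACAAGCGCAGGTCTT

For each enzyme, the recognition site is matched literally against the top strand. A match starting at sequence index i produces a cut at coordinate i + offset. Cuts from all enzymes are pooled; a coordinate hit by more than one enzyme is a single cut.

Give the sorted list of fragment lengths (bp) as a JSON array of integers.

[2,3,4,4,6,6,7,7,8,9,9,9,10,11,11,12,12,12,13,18,18,29]

Per-enzyme occurrences:
  VbrVI ACAAGCGC/4: at [54, 83, 119, 157, 205] ⇒ [58, 87, 123, 161, 209]
  NpsII CTCTGTA/0: at [13, 26, 101, 150, 165, 173] ⇒ [13, 26, 101, 150, 165, 173]
  PtaII GGCACG/0: at [4, 20, 40, 91, 110, 132] ⇒ [4, 20, 40, 91, 110, 132]
  GruIII TCTTGGC/5: at [33, 139, 186, 193, 216] ⇒ [1, 38, 144, 191, 198]

Pooled cuts: [1, 4, 13, 20, 26, 38, 40, 58, 87, 91, 101, 110, 123, 132, 144, 150, 161, 165, 173, 191, 198, 209]

Fragment lengths:
  1→4: 3 bp
  4→13: 9 bp
  13→20: 7 bp
  20→26: 6 bp
  26→38: 12 bp
  38→40: 2 bp
  40→58: 18 bp
  58→87: 29 bp
  87→91: 4 bp
  91→101: 10 bp
  101→110: 9 bp
  110→123: 13 bp
  123→132: 9 bp
  132→144: 12 bp
  144→150: 6 bp
  150→161: 11 bp
  161→165: 4 bp
  165→173: 8 bp
  173→191: 18 bp
  191→198: 7 bp
  198→209: 11 bp
  209→1 (wrap): 220-209+1 = 12 bp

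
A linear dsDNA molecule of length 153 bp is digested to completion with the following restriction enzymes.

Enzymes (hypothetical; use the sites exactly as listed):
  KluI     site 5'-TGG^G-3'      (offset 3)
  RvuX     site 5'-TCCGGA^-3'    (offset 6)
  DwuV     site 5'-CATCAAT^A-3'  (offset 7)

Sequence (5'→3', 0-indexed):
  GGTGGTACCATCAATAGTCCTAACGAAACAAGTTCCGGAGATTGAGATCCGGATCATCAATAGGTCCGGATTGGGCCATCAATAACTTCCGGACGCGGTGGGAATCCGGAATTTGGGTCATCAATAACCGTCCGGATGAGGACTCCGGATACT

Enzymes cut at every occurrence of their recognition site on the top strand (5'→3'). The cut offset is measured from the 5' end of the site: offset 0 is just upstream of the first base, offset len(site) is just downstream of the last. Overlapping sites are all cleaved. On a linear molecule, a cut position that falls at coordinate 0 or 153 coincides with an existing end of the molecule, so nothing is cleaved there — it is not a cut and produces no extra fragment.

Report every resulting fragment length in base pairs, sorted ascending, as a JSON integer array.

[4,4,6,8,8,9,9,9,9,10,11,13,14,15,24]

Per-enzyme occurrences:
  KluI (TGGG, off=3): starts [71, 98, 113] → cuts [74, 101, 116]
  RvuX (TCCGGA, off=6): starts [33, 47, 64, 87, 104, 130, 143] → cuts [39, 53, 70, 93, 110, 136, 149]
  DwuV (CATCAATA, off=7): starts [8, 54, 76, 118] → cuts [15, 61, 83, 125]

Pooled cuts: [15, 39, 53, 61, 70, 74, 83, 93, 101, 110, 116, 125, 136, 149]

Fragment lengths:
  [0,15): 15 bp
  [15,39): 24 bp
  [39,53): 14 bp
  [53,61): 8 bp
  [61,70): 9 bp
  [70,74): 4 bp
  [74,83): 9 bp
  [83,93): 10 bp
  [93,101): 8 bp
  [101,110): 9 bp
  [110,116): 6 bp
  [116,125): 9 bp
  [125,136): 11 bp
  [136,149): 13 bp
  [149,153): 4 bp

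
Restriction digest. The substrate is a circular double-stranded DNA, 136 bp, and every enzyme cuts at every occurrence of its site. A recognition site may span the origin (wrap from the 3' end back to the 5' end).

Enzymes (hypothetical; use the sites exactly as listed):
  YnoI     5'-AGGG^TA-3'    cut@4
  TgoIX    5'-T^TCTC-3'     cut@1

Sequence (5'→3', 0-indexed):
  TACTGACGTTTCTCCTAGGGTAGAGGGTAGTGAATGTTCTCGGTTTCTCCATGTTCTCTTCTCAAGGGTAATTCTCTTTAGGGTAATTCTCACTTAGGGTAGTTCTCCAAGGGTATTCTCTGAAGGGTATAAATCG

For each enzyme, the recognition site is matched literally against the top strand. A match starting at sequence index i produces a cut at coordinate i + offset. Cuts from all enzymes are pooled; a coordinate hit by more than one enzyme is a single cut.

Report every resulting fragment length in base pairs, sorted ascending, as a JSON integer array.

Scan for sites:
  YnoI (AGGGTA, off=4): starts [16, 23, 64, 79, 95, 109, 123] → cuts [20, 27, 68, 83, 99, 113, 127]
  TgoIX (TTCTC, off=1): starts [9, 36, 44, 53, 58, 71, 86, 102, 115] → cuts [10, 37, 45, 54, 59, 72, 87, 103, 116]

Pooled cuts: [10, 20, 27, 37, 45, 54, 59, 68, 72, 83, 87, 99, 103, 113, 116, 127]

Fragments:
  10→20: 10 bp
  20→27: 7 bp
  27→37: 10 bp
  37→45: 8 bp
  45→54: 9 bp
  54→59: 5 bp
  59→68: 9 bp
  68→72: 4 bp
  72→83: 11 bp
  83→87: 4 bp
  87→99: 12 bp
  99→103: 4 bp
  103→113: 10 bp
  113→116: 3 bp
  116→127: 11 bp
  127→10 (wrap): 136-127+10 = 19 bp

[3,4,4,4,5,7,8,9,9,10,10,10,11,11,12,19]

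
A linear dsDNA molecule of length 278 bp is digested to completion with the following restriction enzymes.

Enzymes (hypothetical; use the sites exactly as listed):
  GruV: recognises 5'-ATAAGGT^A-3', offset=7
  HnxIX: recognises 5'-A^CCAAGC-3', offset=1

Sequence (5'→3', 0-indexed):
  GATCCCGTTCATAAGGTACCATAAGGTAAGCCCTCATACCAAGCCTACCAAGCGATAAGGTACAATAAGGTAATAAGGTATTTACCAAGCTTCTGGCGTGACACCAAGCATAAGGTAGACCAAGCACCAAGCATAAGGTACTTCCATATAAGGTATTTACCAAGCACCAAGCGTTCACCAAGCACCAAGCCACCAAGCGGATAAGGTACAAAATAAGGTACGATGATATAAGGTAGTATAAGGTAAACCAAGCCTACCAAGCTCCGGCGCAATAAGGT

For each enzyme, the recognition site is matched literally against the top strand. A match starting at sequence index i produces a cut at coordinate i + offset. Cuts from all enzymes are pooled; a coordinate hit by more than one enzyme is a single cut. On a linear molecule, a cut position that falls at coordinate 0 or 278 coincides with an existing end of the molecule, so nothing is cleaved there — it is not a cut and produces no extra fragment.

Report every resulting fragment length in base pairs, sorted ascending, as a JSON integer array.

Scan for sites:
  GruV ATAAGGTA/7: at [10, 20, 54, 64, 72, 109, 132, 147, 200, 212, 227, 237] ⇒ [17, 27, 61, 71, 79, 116, 139, 154, 207, 219, 234, 244]
  HnxIX ACCAAGC/1: at [37, 46, 83, 102, 118, 125, 158, 165, 176, 183, 191, 246, 255] ⇒ [38, 47, 84, 103, 119, 126, 159, 166, 177, 184, 192, 247, 256]

Pooled cuts: [17, 27, 38, 47, 61, 71, 79, 84, 103, 116, 119, 126, 139, 154, 159, 166, 177, 184, 192, 207, 219, 234, 244, 247, 256]

Fragments:
  [0,17): 17 bp
  [17,27): 10 bp
  [27,38): 11 bp
  [38,47): 9 bp
  [47,61): 14 bp
  [61,71): 10 bp
  [71,79): 8 bp
  [79,84): 5 bp
  [84,103): 19 bp
  [103,116): 13 bp
  [116,119): 3 bp
  [119,126): 7 bp
  [126,139): 13 bp
  [139,154): 15 bp
  [154,159): 5 bp
  [159,166): 7 bp
  [166,177): 11 bp
  [177,184): 7 bp
  [184,192): 8 bp
  [192,207): 15 bp
  [207,219): 12 bp
  [219,234): 15 bp
  [234,244): 10 bp
  [244,247): 3 bp
  [247,256): 9 bp
  [256,278): 22 bp

[3,3,5,5,7,7,7,8,8,9,9,10,10,10,11,11,12,13,13,14,15,15,15,17,19,22]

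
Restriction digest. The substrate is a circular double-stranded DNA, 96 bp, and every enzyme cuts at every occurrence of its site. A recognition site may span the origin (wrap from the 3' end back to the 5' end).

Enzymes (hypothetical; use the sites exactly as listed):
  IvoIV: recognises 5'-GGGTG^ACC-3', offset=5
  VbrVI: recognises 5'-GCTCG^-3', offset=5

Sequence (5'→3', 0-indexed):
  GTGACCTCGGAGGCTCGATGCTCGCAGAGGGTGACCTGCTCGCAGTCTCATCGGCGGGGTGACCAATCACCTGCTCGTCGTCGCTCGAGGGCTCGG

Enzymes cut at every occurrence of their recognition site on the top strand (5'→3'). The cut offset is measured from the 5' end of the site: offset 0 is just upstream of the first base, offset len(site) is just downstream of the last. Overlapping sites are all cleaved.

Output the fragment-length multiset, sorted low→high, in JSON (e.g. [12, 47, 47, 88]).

[4,7,8,9,9,10,14,16,19]

Per-enzyme occurrences:
  IvoIV GGGTGACC/5: at [28, 56, 94] ⇒ [3, 33, 61]
  VbrVI GCTCG/5: at [12, 19, 37, 72, 82, 90] ⇒ [17, 24, 42, 77, 87, 95]

Pooled cuts: [3, 17, 24, 33, 42, 61, 77, 87, 95]

Fragments:
  3→17: 14 bp
  17→24: 7 bp
  24→33: 9 bp
  33→42: 9 bp
  42→61: 19 bp
  61→77: 16 bp
  77→87: 10 bp
  87→95: 8 bp
  95→3 (wrap): 96-95+3 = 4 bp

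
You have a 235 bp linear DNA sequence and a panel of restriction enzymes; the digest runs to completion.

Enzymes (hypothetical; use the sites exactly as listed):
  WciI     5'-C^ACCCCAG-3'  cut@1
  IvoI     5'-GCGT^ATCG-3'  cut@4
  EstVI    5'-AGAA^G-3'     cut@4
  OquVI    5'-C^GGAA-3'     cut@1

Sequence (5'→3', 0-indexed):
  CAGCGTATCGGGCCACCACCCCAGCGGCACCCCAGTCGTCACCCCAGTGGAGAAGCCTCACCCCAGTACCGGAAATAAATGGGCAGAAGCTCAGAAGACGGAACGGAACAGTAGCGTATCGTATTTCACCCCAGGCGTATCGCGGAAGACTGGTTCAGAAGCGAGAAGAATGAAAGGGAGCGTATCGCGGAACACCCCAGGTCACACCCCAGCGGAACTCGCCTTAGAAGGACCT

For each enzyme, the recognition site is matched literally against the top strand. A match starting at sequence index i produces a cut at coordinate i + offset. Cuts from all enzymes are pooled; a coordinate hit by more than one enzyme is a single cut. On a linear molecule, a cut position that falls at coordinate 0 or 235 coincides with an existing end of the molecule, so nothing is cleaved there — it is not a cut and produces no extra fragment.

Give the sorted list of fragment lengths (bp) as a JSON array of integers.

Site scan:
  WciI CACCCCAG/1: at [16, 27, 39, 58, 126, 192, 204] ⇒ [17, 28, 40, 59, 127, 193, 205]
  IvoI GCGTATCG/4: at [2, 113, 134, 179] ⇒ [6, 117, 138, 183]
  EstVI AGAAG/4: at [50, 84, 92, 156, 163, 225] ⇒ [54, 88, 96, 160, 167, 229]
  OquVI CGGAA/1: at [69, 98, 103, 142, 187, 212] ⇒ [70, 99, 104, 143, 188, 213]

All cut coordinates (distinct, sorted): [6, 17, 28, 40, 54, 59, 70, 88, 96, 99, 104, 117, 127, 138, 143, 160, 167, 183, 188, 193, 205, 213, 229]

Fragments:
  [0,6): 6 bp
  [6,17): 11 bp
  [17,28): 11 bp
  [28,40): 12 bp
  [40,54): 14 bp
  [54,59): 5 bp
  [59,70): 11 bp
  [70,88): 18 bp
  [88,96): 8 bp
  [96,99): 3 bp
  [99,104): 5 bp
  [104,117): 13 bp
  [117,127): 10 bp
  [127,138): 11 bp
  [138,143): 5 bp
  [143,160): 17 bp
  [160,167): 7 bp
  [167,183): 16 bp
  [183,188): 5 bp
  [188,193): 5 bp
  [193,205): 12 bp
  [205,213): 8 bp
  [213,229): 16 bp
  [229,235): 6 bp

[3,5,5,5,5,5,6,6,7,8,8,10,11,11,11,11,12,12,13,14,16,16,17,18]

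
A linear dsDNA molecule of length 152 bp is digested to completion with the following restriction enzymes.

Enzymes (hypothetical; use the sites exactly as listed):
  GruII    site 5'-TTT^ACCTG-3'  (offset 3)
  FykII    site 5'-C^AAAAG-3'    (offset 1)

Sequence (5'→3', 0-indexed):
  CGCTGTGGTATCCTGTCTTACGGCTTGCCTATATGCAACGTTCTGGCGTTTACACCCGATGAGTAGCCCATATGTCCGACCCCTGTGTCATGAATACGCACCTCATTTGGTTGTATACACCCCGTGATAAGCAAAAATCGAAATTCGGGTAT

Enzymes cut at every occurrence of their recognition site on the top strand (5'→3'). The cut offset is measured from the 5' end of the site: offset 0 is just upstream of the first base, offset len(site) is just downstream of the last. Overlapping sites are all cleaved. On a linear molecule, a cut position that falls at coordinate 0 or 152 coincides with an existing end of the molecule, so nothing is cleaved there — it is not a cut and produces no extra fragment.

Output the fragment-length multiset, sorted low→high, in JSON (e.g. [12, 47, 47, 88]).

[152]

Per-enzyme occurrences:
  GruII (TTTACCTG, off=3): no sites
  FykII (CAAAAG, off=1): no sites

All cut coordinates (distinct, sorted): ∅

Fragments:
  no cuts → one linear fragment of 152 bp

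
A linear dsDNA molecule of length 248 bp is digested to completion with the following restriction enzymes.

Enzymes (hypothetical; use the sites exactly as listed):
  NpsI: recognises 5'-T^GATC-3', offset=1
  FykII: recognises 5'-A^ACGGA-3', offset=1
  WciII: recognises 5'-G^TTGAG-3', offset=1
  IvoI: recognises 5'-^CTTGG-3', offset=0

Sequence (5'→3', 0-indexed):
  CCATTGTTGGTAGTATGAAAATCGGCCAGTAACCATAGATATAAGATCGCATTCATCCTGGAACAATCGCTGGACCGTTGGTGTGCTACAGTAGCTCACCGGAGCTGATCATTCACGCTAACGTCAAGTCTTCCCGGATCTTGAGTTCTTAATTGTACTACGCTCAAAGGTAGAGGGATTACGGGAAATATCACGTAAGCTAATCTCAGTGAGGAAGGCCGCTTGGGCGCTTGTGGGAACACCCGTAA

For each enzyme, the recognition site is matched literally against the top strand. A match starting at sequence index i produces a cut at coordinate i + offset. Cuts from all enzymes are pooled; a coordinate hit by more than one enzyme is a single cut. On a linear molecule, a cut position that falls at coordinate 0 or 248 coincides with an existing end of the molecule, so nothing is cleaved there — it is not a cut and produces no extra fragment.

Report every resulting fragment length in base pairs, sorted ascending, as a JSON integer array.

Site scan:
  NpsI (TGATC, off=1): starts [105] → cuts [106]
  FykII (AACGGA, off=1): no sites
  WciII (GTTGAG, off=1): no sites
  IvoI (CTTGG, off=0): starts [221] → cuts [221]

All cut coordinates (distinct, sorted): [106, 221]

Fragments:
  [0,106): 106 bp
  [106,221): 115 bp
  [221,248): 27 bp

[27,106,115]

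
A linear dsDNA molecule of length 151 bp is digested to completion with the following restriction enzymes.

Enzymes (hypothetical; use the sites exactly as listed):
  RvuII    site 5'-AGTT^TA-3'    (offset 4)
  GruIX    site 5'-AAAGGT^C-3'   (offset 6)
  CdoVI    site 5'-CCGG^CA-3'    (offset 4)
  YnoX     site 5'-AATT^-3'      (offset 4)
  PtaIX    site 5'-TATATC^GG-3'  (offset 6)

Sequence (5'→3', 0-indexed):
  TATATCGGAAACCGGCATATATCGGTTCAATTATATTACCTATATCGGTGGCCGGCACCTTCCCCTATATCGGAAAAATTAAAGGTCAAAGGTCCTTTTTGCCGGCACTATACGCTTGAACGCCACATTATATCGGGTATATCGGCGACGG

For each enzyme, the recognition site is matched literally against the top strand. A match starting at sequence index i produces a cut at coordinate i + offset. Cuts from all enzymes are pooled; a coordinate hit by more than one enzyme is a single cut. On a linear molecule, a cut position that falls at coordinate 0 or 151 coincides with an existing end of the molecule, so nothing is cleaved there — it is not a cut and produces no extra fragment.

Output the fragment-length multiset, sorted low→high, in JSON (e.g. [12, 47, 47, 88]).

Per-enzyme occurrences:
  RvuII (AGTTTA, off=4): no sites
  GruIX (AAAGGTC, off=6): starts [80, 87] → cuts [86, 93]
  CdoVI (CCGGCA, off=4): starts [11, 51, 101] → cuts [15, 55, 105]
  YnoX (AATT, off=4): starts [28, 76] → cuts [32, 80]
  PtaIX (TATATCGG, off=6): starts [0, 17, 40, 65, 128, 137] → cuts [6, 23, 46, 71, 134, 143]

Pooled cuts: [6, 15, 23, 32, 46, 55, 71, 80, 86, 93, 105, 134, 143]

Fragment lengths:
  [0,6): 6 bp
  [6,15): 9 bp
  [15,23): 8 bp
  [23,32): 9 bp
  [32,46): 14 bp
  [46,55): 9 bp
  [55,71): 16 bp
  [71,80): 9 bp
  [80,86): 6 bp
  [86,93): 7 bp
  [93,105): 12 bp
  [105,134): 29 bp
  [134,143): 9 bp
  [143,151): 8 bp

[6,6,7,8,8,9,9,9,9,9,12,14,16,29]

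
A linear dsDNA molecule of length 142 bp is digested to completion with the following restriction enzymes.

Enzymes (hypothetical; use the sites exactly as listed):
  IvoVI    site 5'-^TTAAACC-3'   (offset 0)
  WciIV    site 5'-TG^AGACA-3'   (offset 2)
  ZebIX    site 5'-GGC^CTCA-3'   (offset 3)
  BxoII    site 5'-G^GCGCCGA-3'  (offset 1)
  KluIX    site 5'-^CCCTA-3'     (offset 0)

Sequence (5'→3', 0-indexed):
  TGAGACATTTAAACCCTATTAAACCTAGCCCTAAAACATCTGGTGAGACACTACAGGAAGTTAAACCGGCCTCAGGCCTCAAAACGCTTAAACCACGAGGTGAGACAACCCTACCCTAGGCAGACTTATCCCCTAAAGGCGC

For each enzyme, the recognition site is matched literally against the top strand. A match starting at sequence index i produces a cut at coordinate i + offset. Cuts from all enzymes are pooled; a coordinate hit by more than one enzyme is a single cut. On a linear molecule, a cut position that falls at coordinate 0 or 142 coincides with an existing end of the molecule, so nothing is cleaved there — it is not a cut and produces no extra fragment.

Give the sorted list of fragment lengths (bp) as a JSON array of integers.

[2,5,5,5,6,6,7,10,10,10,12,15,15,17,17]

Scan for sites:
  IvoVI TTAAACC/0: at [8, 18, 60, 87] ⇒ [8, 18, 60, 87]
  WciIV TGAGACA/2: at [0, 43, 100] ⇒ [2, 45, 102]
  ZebIX GGCCTCA/3: at [67, 74] ⇒ [70, 77]
  BxoII (GGCGCCGA, off=1): no sites
  KluIX CCCTA/0: at [13, 28, 108, 113, 130] ⇒ [13, 28, 108, 113, 130]

All cut coordinates (distinct, sorted): [2, 8, 13, 18, 28, 45, 60, 70, 77, 87, 102, 108, 113, 130]

Fragments:
  [0,2): 2 bp
  [2,8): 6 bp
  [8,13): 5 bp
  [13,18): 5 bp
  [18,28): 10 bp
  [28,45): 17 bp
  [45,60): 15 bp
  [60,70): 10 bp
  [70,77): 7 bp
  [77,87): 10 bp
  [87,102): 15 bp
  [102,108): 6 bp
  [108,113): 5 bp
  [113,130): 17 bp
  [130,142): 12 bp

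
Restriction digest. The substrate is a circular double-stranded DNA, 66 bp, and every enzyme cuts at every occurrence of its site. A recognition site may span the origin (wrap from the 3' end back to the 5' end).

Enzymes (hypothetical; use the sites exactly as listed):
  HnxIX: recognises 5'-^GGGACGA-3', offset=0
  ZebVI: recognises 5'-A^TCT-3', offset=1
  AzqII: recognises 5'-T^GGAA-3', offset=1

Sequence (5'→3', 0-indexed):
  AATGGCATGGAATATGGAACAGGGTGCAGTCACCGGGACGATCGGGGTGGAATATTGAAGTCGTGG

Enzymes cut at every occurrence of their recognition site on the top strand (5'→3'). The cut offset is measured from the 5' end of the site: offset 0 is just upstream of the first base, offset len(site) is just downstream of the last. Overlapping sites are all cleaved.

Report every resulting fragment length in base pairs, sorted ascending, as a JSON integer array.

[7,10,14,16,19]

Per-enzyme occurrences:
  HnxIX (GGGACGA, off=0): starts [34] → cuts [34]
  ZebVI (ATCT, off=1): no sites
  AzqII (TGGAA, off=1): starts [7, 14, 47, 63] → cuts [8, 15, 48, 64]

All cut coordinates (distinct, sorted): [8, 15, 34, 48, 64]

Fragments:
  8→15: 7 bp
  15→34: 19 bp
  34→48: 14 bp
  48→64: 16 bp
  64→8 (wrap): 66-64+8 = 10 bp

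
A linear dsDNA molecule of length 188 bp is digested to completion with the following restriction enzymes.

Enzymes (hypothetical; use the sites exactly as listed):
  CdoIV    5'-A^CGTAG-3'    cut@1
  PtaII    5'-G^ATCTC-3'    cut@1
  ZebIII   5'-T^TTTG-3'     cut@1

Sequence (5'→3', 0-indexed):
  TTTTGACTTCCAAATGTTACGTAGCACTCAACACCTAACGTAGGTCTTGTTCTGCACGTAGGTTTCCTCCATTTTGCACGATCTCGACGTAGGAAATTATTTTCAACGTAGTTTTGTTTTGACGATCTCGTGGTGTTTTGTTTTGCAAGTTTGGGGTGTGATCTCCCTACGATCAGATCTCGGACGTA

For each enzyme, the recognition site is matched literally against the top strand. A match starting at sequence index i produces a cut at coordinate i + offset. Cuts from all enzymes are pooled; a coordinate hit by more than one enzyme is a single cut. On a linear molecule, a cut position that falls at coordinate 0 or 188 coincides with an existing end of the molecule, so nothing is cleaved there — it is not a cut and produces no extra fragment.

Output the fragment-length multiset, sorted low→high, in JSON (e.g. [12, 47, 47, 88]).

Per-enzyme occurrences:
  CdoIV ACGTAG/1: at [18, 37, 55, 86, 105] ⇒ [19, 38, 56, 87, 106]
  PtaII GATCTC/1: at [79, 123, 159, 175] ⇒ [80, 124, 160, 176]
  ZebIII TTTTG/1: at [0, 71, 111, 116, 135, 140] ⇒ [1, 72, 112, 117, 136, 141]

Pooled cuts: [1, 19, 38, 56, 72, 80, 87, 106, 112, 117, 124, 136, 141, 160, 176]

Fragment lengths:
  [0,1): 1 bp
  [1,19): 18 bp
  [19,38): 19 bp
  [38,56): 18 bp
  [56,72): 16 bp
  [72,80): 8 bp
  [80,87): 7 bp
  [87,106): 19 bp
  [106,112): 6 bp
  [112,117): 5 bp
  [117,124): 7 bp
  [124,136): 12 bp
  [136,141): 5 bp
  [141,160): 19 bp
  [160,176): 16 bp
  [176,188): 12 bp

[1,5,5,6,7,7,8,12,12,16,16,18,18,19,19,19]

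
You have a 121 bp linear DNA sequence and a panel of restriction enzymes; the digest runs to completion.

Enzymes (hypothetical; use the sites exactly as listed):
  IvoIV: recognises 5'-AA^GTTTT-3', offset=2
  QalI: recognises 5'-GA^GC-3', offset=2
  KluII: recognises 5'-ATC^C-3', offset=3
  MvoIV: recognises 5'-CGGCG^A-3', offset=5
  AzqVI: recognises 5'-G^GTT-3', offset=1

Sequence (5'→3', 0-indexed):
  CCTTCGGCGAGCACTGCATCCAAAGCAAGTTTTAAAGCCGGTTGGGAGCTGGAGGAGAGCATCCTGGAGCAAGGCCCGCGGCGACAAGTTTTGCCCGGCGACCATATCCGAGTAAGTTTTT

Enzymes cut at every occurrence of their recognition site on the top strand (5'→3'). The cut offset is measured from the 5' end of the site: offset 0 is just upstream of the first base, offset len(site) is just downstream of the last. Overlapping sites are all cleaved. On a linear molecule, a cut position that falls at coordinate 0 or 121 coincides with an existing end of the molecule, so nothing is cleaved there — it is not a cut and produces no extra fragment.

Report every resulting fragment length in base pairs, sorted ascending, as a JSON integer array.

Per-enzyme occurrences:
  IvoIV (AAGTTTT, off=2): starts [26, 85, 113] → cuts [28, 87, 115]
  QalI (GAGC, off=2): starts [8, 45, 56, 66] → cuts [10, 47, 58, 68]
  KluII (ATCC, off=3): starts [17, 60, 105] → cuts [20, 63, 108]
  MvoIV (CGGCGA, off=5): starts [4, 78, 95] → cuts [9, 83, 100]
  AzqVI (GGTT, off=1): starts [39] → cuts [40]

Pooled cuts: [9, 10, 20, 28, 40, 47, 58, 63, 68, 83, 87, 100, 108, 115]

Fragment lengths:
  [0,9): 9 bp
  [9,10): 1 bp
  [10,20): 10 bp
  [20,28): 8 bp
  [28,40): 12 bp
  [40,47): 7 bp
  [47,58): 11 bp
  [58,63): 5 bp
  [63,68): 5 bp
  [68,83): 15 bp
  [83,87): 4 bp
  [87,100): 13 bp
  [100,108): 8 bp
  [108,115): 7 bp
  [115,121): 6 bp

[1,4,5,5,6,7,7,8,8,9,10,11,12,13,15]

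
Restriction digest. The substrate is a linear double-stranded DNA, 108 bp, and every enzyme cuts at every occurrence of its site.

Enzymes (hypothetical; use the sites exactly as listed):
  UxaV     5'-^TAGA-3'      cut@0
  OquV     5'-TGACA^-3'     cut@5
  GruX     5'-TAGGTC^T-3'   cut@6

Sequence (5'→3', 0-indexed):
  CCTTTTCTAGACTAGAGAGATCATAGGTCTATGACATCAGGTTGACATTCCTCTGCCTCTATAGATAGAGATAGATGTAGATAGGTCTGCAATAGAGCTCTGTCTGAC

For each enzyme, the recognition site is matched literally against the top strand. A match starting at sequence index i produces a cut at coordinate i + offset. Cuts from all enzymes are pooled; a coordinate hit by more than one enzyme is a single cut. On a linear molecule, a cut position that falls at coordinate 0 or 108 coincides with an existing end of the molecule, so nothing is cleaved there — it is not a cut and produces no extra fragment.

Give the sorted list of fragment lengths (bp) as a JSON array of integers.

Site scan:
  UxaV TAGA/0: at [7, 12, 61, 65, 71, 77, 92] ⇒ [7, 12, 61, 65, 71, 77, 92]
  OquV TGACA/5: at [31, 42] ⇒ [36, 47]
  GruX TAGGTCT/6: at [23, 81] ⇒ [29, 87]

Pooled cuts: [7, 12, 29, 36, 47, 61, 65, 71, 77, 87, 92]

Fragments:
  [0,7): 7 bp
  [7,12): 5 bp
  [12,29): 17 bp
  [29,36): 7 bp
  [36,47): 11 bp
  [47,61): 14 bp
  [61,65): 4 bp
  [65,71): 6 bp
  [71,77): 6 bp
  [77,87): 10 bp
  [87,92): 5 bp
  [92,108): 16 bp

[4,5,5,6,6,7,7,10,11,14,16,17]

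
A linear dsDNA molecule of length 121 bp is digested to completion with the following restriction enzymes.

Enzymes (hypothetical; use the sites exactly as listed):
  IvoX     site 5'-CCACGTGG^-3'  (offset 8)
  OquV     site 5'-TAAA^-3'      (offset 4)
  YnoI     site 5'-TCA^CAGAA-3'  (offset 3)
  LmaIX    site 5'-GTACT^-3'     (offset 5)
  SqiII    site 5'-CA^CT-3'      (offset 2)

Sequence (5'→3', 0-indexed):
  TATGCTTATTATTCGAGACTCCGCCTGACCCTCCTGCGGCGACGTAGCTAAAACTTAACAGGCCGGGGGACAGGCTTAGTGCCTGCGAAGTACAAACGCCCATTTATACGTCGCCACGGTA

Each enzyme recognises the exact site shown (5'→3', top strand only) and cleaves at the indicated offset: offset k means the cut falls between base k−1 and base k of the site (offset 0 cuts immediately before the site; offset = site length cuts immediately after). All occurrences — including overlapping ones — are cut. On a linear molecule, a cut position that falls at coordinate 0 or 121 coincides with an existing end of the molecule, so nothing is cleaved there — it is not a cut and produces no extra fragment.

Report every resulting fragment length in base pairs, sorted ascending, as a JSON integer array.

[52,69]

Scan for sites:
  IvoX (CCACGTGG, off=8): no sites
  OquV TAAA/4: at [48] ⇒ [52]
  YnoI (TCACAGAA, off=3): no sites
  LmaIX (GTACT, off=5): no sites
  SqiII (CACT, off=2): no sites

All cut coordinates (distinct, sorted): [52]

Fragments:
  [0,52): 52 bp
  [52,121): 69 bp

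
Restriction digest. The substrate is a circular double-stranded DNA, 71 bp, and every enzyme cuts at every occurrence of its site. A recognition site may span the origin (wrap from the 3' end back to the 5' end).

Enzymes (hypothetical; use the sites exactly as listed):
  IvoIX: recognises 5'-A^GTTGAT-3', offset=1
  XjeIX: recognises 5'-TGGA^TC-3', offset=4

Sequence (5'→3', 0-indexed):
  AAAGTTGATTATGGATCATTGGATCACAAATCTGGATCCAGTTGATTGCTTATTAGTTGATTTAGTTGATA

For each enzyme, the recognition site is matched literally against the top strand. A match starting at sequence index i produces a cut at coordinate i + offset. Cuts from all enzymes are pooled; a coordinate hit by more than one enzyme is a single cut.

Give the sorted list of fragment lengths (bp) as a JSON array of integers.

Per-enzyme occurrences:
  IvoIX (AGTTGAT, off=1): starts [2, 39, 54, 63] → cuts [3, 40, 55, 64]
  XjeIX (TGGATC, off=4): starts [11, 19, 32] → cuts [15, 23, 36]

Pooled cuts: [3, 15, 23, 36, 40, 55, 64]

Fragments:
  3→15: 12 bp
  15→23: 8 bp
  23→36: 13 bp
  36→40: 4 bp
  40→55: 15 bp
  55→64: 9 bp
  64→3 (wrap): 71-64+3 = 10 bp

[4,8,9,10,12,13,15]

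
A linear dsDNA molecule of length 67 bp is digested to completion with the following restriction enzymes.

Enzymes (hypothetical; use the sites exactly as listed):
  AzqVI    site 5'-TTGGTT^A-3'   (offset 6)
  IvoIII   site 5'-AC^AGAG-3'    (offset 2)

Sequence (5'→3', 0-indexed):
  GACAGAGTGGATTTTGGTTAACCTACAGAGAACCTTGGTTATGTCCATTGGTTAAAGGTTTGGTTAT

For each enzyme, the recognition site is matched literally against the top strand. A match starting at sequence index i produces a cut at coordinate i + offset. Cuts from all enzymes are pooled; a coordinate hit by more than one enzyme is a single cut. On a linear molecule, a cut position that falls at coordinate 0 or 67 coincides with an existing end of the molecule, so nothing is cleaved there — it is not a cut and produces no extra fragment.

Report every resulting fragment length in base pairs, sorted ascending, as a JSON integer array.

Per-enzyme occurrences:
  AzqVI (TTGGTTA, off=6): starts [13, 34, 47, 59] → cuts [19, 40, 53, 65]
  IvoIII (ACAGAG, off=2): starts [1, 24] → cuts [3, 26]

Pooled cuts: [3, 19, 26, 40, 53, 65]

Fragment lengths:
  [0,3): 3 bp
  [3,19): 16 bp
  [19,26): 7 bp
  [26,40): 14 bp
  [40,53): 13 bp
  [53,65): 12 bp
  [65,67): 2 bp

[2,3,7,12,13,14,16]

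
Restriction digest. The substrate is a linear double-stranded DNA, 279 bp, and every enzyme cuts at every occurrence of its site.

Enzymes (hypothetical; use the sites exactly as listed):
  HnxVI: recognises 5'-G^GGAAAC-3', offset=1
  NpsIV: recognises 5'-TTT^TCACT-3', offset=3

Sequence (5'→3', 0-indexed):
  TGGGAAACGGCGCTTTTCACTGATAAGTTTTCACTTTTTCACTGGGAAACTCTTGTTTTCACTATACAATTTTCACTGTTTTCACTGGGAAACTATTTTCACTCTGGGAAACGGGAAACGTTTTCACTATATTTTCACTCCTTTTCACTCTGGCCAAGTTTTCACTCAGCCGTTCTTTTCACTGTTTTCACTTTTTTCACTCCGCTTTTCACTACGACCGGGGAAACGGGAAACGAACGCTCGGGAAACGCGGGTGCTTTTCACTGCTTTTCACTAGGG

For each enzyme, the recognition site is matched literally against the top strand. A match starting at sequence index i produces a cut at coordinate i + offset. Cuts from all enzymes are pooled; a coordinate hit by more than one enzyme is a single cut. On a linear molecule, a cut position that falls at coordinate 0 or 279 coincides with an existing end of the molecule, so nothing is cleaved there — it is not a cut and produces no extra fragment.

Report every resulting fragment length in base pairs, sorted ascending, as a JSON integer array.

[2,6,6,7,7,8,8,9,9,9,9,10,10,10,11,11,12,13,14,14,14,14,15,17,17,17]

Per-enzyme occurrences:
  HnxVI GGGAAAC/1: at [1, 43, 86, 105, 112, 220, 227, 242] ⇒ [2, 44, 87, 106, 113, 221, 228, 243]
  NpsIV TTTTCACT/3: at [13, 27, 35, 55, 69, 78, 95, 120, 131, 141, 158, 175, 184, 193, 205, 257, 267] ⇒ [16, 30, 38, 58, 72, 81, 98, 123, 134, 144, 161, 178, 187, 196, 208, 260, 270]

Pooled cuts: [2, 16, 30, 38, 44, 58, 72, 81, 87, 98, 106, 113, 123, 134, 144, 161, 178, 187, 196, 208, 221, 228, 243, 260, 270]

Fragments:
  [0,2): 2 bp
  [2,16): 14 bp
  [16,30): 14 bp
  [30,38): 8 bp
  [38,44): 6 bp
  [44,58): 14 bp
  [58,72): 14 bp
  [72,81): 9 bp
  [81,87): 6 bp
  [87,98): 11 bp
  [98,106): 8 bp
  [106,113): 7 bp
  [113,123): 10 bp
  [123,134): 11 bp
  [134,144): 10 bp
  [144,161): 17 bp
  [161,178): 17 bp
  [178,187): 9 bp
  [187,196): 9 bp
  [196,208): 12 bp
  [208,221): 13 bp
  [221,228): 7 bp
  [228,243): 15 bp
  [243,260): 17 bp
  [260,270): 10 bp
  [270,279): 9 bp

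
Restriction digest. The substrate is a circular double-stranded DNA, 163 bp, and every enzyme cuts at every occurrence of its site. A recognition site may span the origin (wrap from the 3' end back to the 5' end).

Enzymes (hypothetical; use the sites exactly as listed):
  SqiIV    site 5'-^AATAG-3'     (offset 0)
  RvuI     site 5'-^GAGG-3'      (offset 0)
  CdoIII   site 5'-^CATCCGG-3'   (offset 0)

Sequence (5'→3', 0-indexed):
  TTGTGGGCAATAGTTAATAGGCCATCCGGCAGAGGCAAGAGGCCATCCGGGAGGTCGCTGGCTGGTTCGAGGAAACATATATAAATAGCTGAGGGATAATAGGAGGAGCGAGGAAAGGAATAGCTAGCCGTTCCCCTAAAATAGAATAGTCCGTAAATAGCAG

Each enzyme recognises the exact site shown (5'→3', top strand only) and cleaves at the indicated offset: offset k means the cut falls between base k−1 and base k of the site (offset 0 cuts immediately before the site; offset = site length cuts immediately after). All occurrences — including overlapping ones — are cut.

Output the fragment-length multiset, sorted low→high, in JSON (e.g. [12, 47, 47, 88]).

[5,5,5,7,7,7,7,7,7,7,9,9,11,15,16,18,21]

Scan for sites:
  SqiIV (AATAG, off=0): starts [8, 15, 83, 97, 118, 139, 144, 155] → cuts [8, 15, 83, 97, 118, 139, 144, 155]
  RvuI (GAGG, off=0): starts [31, 38, 50, 68, 90, 102, 109] → cuts [31, 38, 50, 68, 90, 102, 109]
  CdoIII (CATCCGG, off=0): starts [22, 43] → cuts [22, 43]

All cut coordinates (distinct, sorted): [8, 15, 22, 31, 38, 43, 50, 68, 83, 90, 97, 102, 109, 118, 139, 144, 155]

Fragments:
  8→15: 7 bp
  15→22: 7 bp
  22→31: 9 bp
  31→38: 7 bp
  38→43: 5 bp
  43→50: 7 bp
  50→68: 18 bp
  68→83: 15 bp
  83→90: 7 bp
  90→97: 7 bp
  97→102: 5 bp
  102→109: 7 bp
  109→118: 9 bp
  118→139: 21 bp
  139→144: 5 bp
  144→155: 11 bp
  155→8 (wrap): 163-155+8 = 16 bp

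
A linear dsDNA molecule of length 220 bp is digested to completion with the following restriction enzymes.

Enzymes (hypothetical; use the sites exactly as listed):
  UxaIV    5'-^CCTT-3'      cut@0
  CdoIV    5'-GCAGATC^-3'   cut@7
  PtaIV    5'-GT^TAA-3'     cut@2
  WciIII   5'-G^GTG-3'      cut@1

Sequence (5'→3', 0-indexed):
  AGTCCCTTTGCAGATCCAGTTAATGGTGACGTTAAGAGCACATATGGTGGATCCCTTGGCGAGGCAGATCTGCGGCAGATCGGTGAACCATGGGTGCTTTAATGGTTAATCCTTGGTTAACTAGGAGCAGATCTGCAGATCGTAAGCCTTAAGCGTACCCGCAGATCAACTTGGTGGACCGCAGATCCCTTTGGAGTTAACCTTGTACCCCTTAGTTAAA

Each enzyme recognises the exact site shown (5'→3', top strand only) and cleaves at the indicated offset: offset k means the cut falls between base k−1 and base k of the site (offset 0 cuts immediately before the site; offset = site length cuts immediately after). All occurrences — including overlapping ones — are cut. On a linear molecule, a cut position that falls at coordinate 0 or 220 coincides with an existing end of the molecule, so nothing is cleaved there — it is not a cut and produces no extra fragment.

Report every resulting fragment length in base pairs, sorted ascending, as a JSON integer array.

Scan for sites:
  UxaIV CCTT/0: at [4, 53, 110, 146, 187, 200, 209] ⇒ [4, 53, 110, 146, 187, 200, 209]
  CdoIV GCAGATC/7: at [9, 63, 74, 126, 134, 160, 180] ⇒ [16, 70, 81, 133, 141, 167, 187]
  PtaIV GTTAA/2: at [18, 30, 104, 115, 195, 214] ⇒ [20, 32, 106, 117, 197, 216]
  WciIII GGTG/1: at [24, 45, 81, 92, 172] ⇒ [25, 46, 82, 93, 173]

Pooled cuts: [4, 16, 20, 25, 32, 46, 53, 70, 81, 82, 93, 106, 110, 117, 133, 141, 146, 167, 173, 187, 197, 200, 209, 216]

Fragments:
  [0,4): 4 bp
  [4,16): 12 bp
  [16,20): 4 bp
  [20,25): 5 bp
  [25,32): 7 bp
  [32,46): 14 bp
  [46,53): 7 bp
  [53,70): 17 bp
  [70,81): 11 bp
  [81,82): 1 bp
  [82,93): 11 bp
  [93,106): 13 bp
  [106,110): 4 bp
  [110,117): 7 bp
  [117,133): 16 bp
  [133,141): 8 bp
  [141,146): 5 bp
  [146,167): 21 bp
  [167,173): 6 bp
  [173,187): 14 bp
  [187,197): 10 bp
  [197,200): 3 bp
  [200,209): 9 bp
  [209,216): 7 bp
  [216,220): 4 bp

[1,3,4,4,4,4,5,5,6,7,7,7,7,8,9,10,11,11,12,13,14,14,16,17,21]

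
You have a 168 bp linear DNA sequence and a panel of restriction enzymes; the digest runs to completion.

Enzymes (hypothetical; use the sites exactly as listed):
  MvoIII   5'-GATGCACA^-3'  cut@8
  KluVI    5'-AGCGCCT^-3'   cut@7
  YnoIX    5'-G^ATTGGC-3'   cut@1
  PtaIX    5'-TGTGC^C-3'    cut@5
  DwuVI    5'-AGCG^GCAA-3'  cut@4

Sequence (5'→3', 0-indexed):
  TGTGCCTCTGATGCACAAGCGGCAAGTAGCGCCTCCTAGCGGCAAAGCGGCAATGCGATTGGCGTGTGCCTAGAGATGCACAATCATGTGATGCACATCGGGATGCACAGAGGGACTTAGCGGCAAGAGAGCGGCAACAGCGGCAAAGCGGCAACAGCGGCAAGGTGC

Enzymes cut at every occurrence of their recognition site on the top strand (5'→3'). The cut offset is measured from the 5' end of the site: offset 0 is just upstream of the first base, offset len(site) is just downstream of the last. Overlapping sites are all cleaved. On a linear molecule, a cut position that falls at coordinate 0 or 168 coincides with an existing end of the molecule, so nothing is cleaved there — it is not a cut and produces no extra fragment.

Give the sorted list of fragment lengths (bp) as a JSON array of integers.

Scan for sites:
  MvoIII (GATGCACA, off=8): starts [9, 74, 89, 101] → cuts [17, 82, 97, 109]
  KluVI (AGCGCCT, off=7): starts [27] → cuts [34]
  YnoIX (GATTGGC, off=1): starts [56] → cuts [57]
  PtaIX (TGTGCC, off=5): starts [0, 64] → cuts [5, 69]
  DwuVI (AGCGGCAA, off=4): starts [17, 37, 45, 118, 129, 138, 146, 155] → cuts [21, 41, 49, 122, 133, 142, 150, 159]

All cut coordinates (distinct, sorted): [5, 17, 21, 34, 41, 49, 57, 69, 82, 97, 109, 122, 133, 142, 150, 159]

Fragment lengths:
  [0,5): 5 bp
  [5,17): 12 bp
  [17,21): 4 bp
  [21,34): 13 bp
  [34,41): 7 bp
  [41,49): 8 bp
  [49,57): 8 bp
  [57,69): 12 bp
  [69,82): 13 bp
  [82,97): 15 bp
  [97,109): 12 bp
  [109,122): 13 bp
  [122,133): 11 bp
  [133,142): 9 bp
  [142,150): 8 bp
  [150,159): 9 bp
  [159,168): 9 bp

[4,5,7,8,8,8,9,9,9,11,12,12,12,13,13,13,15]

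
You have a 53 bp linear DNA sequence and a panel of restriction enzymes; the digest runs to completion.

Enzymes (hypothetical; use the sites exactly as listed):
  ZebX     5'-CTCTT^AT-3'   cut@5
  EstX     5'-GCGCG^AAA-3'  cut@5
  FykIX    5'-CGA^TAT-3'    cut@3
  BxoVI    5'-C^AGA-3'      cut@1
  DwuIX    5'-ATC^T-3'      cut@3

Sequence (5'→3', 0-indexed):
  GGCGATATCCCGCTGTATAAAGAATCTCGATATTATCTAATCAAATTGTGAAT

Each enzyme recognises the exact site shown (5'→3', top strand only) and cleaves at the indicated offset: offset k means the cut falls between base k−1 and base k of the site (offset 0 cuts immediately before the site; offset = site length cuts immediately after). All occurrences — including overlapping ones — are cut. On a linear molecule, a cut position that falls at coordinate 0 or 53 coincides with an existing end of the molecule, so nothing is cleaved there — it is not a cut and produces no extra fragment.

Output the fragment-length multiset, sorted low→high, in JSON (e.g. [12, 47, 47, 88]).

[4,5,7,16,21]

Site scan:
  ZebX (CTCTTAT, off=5): no sites
  EstX (GCGCGAAA, off=5): no sites
  FykIX (CGATAT, off=3): starts [2, 27] → cuts [5, 30]
  BxoVI (CAGA, off=1): no sites
  DwuIX (ATCT, off=3): starts [23, 34] → cuts [26, 37]

Pooled cuts: [5, 26, 30, 37]

Fragment lengths:
  [0,5): 5 bp
  [5,26): 21 bp
  [26,30): 4 bp
  [30,37): 7 bp
  [37,53): 16 bp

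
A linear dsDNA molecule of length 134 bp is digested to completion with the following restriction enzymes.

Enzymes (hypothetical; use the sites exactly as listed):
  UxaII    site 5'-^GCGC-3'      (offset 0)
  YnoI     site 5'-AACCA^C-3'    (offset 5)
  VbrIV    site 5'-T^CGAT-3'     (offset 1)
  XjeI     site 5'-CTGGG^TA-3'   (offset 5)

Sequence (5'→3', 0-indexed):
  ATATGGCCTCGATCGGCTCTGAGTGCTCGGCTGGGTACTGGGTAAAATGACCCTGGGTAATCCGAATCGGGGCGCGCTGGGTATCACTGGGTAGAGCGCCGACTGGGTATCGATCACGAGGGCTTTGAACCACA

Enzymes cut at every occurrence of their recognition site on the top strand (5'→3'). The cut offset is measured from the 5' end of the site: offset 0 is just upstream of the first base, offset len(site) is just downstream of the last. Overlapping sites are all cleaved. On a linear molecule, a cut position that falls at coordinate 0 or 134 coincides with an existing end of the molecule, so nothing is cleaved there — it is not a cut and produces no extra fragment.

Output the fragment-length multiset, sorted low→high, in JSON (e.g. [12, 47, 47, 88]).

Site scan:
  UxaII GCGC/0: at [71, 73, 95] ⇒ [71, 73, 95]
  YnoI AACCAC/5: at [127] ⇒ [132]
  VbrIV TCGAT/1: at [8, 109] ⇒ [9, 110]
  XjeI CTGGGTA/5: at [30, 37, 52, 76, 86, 102] ⇒ [35, 42, 57, 81, 91, 107]

All cut coordinates (distinct, sorted): [9, 35, 42, 57, 71, 73, 81, 91, 95, 107, 110, 132]

Fragments:
  [0,9): 9 bp
  [9,35): 26 bp
  [35,42): 7 bp
  [42,57): 15 bp
  [57,71): 14 bp
  [71,73): 2 bp
  [73,81): 8 bp
  [81,91): 10 bp
  [91,95): 4 bp
  [95,107): 12 bp
  [107,110): 3 bp
  [110,132): 22 bp
  [132,134): 2 bp

[2,2,3,4,7,8,9,10,12,14,15,22,26]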